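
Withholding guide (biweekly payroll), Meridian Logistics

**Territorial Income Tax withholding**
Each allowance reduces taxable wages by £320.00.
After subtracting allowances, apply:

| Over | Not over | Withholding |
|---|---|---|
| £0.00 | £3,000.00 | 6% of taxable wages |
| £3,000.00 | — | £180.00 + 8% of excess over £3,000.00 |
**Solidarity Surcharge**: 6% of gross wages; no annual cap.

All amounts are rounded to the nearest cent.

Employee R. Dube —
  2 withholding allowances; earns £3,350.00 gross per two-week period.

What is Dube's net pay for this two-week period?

Territorial Income Tax: taxable = £3,350.00 − 2×£320.00 = £2,710.00
  6% × £2,710.00 = £162.60
Solidarity Surcharge: 6% × £3,350.00 = £201.00
Total withheld: £162.60 + £201.00 = £363.60
Net pay: £3,350.00 − £363.60 = £2,986.40

£2,986.40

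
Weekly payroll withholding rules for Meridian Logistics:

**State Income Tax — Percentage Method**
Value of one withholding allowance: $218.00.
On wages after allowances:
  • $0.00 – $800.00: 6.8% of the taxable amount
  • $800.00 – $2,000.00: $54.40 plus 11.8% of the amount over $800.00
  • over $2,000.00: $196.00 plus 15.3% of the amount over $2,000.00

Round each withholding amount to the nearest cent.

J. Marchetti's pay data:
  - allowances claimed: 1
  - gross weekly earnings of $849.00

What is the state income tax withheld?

State Income Tax: taxable = $849.00 − 1×$218.00 = $631.00
  6.8% × $631.00 = $42.91

$42.91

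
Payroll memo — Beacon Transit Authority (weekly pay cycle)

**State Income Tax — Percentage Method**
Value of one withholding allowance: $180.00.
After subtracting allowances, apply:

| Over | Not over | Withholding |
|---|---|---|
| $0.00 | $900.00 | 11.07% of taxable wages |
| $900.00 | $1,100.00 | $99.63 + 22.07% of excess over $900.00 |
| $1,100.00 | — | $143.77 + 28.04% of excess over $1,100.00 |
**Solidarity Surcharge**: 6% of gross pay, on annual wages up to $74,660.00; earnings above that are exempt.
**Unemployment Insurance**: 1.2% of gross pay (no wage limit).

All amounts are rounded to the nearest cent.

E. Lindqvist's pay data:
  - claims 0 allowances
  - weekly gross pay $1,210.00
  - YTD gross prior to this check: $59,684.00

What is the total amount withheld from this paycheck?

State Income Tax: taxable = $1,210.00
  $143.77 + 28.04% × ($1,210.00 − $1,100.00) = $143.77 + 28.04% × $110.00 = $174.61
Solidarity Surcharge: 6% × $1,210.00 = $72.60
Unemployment Insurance: 1.2% × $1,210.00 = $14.52
Total: $174.61 + $72.60 + $14.52 = $261.73

$261.73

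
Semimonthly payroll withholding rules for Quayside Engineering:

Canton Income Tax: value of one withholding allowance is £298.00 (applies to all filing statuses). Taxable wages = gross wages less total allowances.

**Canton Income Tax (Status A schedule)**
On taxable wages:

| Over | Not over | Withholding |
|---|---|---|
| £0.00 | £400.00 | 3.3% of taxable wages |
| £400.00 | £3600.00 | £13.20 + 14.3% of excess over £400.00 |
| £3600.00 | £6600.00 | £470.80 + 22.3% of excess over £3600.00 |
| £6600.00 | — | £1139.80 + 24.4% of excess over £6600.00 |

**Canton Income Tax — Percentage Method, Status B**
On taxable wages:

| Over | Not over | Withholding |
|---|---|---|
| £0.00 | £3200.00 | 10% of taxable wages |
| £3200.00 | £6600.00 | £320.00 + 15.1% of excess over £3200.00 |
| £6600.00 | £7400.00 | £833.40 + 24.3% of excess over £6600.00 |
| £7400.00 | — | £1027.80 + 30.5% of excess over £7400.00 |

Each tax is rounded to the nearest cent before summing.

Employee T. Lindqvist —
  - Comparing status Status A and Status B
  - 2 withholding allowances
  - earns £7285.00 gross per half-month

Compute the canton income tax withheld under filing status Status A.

£1161.52

Canton Income Tax (Status A): taxable = £7285.00 − 2×£298.00 = £6689.00
  £1139.80 + 24.4% × (£6689.00 − £6600.00) = £1139.80 + 24.4% × £89.00 = £1161.52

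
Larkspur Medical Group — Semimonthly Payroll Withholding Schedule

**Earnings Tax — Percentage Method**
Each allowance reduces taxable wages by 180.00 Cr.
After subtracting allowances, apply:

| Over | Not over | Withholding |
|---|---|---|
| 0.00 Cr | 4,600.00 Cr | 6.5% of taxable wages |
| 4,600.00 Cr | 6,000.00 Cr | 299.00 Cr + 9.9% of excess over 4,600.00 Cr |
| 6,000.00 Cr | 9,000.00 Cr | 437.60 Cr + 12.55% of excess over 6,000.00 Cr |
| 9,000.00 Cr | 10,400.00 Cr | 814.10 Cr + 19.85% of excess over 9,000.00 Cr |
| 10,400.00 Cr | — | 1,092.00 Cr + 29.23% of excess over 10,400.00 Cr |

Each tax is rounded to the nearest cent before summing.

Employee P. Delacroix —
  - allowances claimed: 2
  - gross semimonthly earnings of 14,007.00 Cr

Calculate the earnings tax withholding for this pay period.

Earnings Tax: taxable = 14,007.00 Cr − 2×180.00 Cr = 13,647.00 Cr
  1,092.00 Cr + 29.23% × (13,647.00 Cr − 10,400.00 Cr) = 1,092.00 Cr + 29.23% × 3,247.00 Cr = 2,041.10 Cr

2,041.10 Cr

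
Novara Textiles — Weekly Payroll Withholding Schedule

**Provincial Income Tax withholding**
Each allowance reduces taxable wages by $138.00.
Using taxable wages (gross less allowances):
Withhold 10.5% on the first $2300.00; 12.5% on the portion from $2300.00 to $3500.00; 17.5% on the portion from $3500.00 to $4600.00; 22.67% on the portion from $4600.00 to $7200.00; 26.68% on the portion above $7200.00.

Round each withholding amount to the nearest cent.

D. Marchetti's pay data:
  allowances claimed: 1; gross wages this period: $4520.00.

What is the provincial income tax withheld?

$545.85

Provincial Income Tax: taxable = $4520.00 − 1×$138.00 = $4382.00
  $391.50 + 17.5% × ($4382.00 − $3500.00) = $391.50 + 17.5% × $882.00 = $545.85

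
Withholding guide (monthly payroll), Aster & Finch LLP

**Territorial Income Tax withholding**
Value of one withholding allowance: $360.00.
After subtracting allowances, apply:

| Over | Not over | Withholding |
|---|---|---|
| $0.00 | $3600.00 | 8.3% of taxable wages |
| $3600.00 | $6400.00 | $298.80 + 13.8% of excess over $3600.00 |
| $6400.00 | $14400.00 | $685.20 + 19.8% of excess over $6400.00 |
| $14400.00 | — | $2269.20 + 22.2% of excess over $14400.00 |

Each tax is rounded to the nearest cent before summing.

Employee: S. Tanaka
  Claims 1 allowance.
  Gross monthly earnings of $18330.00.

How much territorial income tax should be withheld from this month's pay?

$3061.74

Territorial Income Tax: taxable = $18330.00 − 1×$360.00 = $17970.00
  $2269.20 + 22.2% × ($17970.00 − $14400.00) = $2269.20 + 22.2% × $3570.00 = $3061.74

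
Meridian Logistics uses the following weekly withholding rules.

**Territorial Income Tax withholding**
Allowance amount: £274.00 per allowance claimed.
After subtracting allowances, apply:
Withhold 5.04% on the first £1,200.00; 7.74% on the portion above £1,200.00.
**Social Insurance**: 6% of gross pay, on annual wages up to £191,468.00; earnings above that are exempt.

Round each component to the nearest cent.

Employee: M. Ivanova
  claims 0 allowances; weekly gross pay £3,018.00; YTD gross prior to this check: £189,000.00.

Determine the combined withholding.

£349.27

Territorial Income Tax: taxable = £3,018.00
  £60.48 + 7.74% × (£3,018.00 − £1,200.00) = £60.48 + 7.74% × £1,818.00 = £201.19
Social Insurance: cap £191,468.00 − YTD £189,000.00 = £2,468.00 subject; 6% × £2,468.00 = £148.08
Total: £201.19 + £148.08 = £349.27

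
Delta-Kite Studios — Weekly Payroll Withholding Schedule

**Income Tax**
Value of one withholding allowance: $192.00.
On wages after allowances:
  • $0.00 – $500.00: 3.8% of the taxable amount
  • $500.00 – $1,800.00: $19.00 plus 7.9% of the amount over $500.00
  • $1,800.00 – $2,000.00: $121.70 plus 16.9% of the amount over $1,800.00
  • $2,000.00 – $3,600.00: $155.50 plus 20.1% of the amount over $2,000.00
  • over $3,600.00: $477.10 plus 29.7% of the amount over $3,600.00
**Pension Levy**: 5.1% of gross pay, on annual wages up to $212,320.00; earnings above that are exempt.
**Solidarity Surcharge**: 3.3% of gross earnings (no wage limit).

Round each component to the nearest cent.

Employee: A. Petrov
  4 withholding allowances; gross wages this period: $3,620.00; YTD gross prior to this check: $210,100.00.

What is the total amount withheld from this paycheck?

$559.43

Income Tax: taxable = $3,620.00 − 4×$192.00 = $2,852.00
  $155.50 + 20.1% × ($2,852.00 − $2,000.00) = $155.50 + 20.1% × $852.00 = $326.75
Pension Levy: cap $212,320.00 − YTD $210,100.00 = $2,220.00 subject; 5.1% × $2,220.00 = $113.22
Solidarity Surcharge: 3.3% × $3,620.00 = $119.46
Total: $326.75 + $113.22 + $119.46 = $559.43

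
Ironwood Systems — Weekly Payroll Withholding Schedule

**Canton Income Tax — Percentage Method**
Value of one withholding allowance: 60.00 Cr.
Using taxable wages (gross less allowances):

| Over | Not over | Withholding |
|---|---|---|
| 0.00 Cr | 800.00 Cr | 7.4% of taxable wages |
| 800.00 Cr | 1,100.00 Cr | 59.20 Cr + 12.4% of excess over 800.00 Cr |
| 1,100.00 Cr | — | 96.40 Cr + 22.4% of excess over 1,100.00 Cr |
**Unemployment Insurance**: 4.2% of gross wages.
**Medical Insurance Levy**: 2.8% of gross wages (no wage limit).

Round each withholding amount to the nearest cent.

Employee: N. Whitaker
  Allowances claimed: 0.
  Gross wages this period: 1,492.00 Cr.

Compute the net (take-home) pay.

1,203.35 Cr

Canton Income Tax: taxable = 1,492.00 Cr
  96.40 Cr + 22.4% × (1,492.00 Cr − 1,100.00 Cr) = 96.40 Cr + 22.4% × 392.00 Cr = 184.21 Cr
Unemployment Insurance: 4.2% × 1,492.00 Cr = 62.66 Cr
Medical Insurance Levy: 2.8% × 1,492.00 Cr = 41.78 Cr
Total withheld: 184.21 Cr + 62.66 Cr + 41.78 Cr = 288.65 Cr
Net pay: 1,492.00 Cr − 288.65 Cr = 1,203.35 Cr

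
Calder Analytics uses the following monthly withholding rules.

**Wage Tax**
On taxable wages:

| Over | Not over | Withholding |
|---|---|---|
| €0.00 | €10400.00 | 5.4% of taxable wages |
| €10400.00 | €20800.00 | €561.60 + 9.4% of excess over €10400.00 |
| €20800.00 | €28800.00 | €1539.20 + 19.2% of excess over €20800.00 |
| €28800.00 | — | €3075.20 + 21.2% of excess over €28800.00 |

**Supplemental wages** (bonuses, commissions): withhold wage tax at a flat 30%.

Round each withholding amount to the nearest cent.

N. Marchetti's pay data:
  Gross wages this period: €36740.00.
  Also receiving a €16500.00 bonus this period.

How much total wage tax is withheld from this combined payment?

€9708.48

Wage Tax: taxable = €36740.00
  €3075.20 + 21.2% × (€36740.00 − €28800.00) = €3075.20 + 21.2% × €7940.00 = €4758.48
Supplemental (30% flat on bonus): 30% × €16500.00 = €4950.00
Total wage tax: €4758.48 + €4950.00 = €9708.48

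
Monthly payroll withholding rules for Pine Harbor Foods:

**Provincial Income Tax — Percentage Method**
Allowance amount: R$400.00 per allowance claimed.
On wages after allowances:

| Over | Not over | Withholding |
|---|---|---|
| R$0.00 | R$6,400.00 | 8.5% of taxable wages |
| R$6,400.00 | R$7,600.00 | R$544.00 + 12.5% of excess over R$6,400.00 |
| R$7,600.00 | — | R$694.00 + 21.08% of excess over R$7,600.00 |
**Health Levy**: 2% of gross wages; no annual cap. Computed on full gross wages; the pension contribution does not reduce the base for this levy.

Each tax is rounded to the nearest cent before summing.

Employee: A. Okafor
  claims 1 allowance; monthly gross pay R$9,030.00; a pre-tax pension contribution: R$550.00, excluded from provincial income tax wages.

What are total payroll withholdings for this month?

Provincial Income Tax: taxable = R$9,030.00 − R$550.00 − 1×R$400.00 = R$8,080.00
  R$694.00 + 21.08% × (R$8,080.00 − R$7,600.00) = R$694.00 + 21.08% × R$480.00 = R$795.18
Health Levy: 2% × R$9,030.00 = R$180.60
Total: R$795.18 + R$180.60 = R$975.78

R$975.78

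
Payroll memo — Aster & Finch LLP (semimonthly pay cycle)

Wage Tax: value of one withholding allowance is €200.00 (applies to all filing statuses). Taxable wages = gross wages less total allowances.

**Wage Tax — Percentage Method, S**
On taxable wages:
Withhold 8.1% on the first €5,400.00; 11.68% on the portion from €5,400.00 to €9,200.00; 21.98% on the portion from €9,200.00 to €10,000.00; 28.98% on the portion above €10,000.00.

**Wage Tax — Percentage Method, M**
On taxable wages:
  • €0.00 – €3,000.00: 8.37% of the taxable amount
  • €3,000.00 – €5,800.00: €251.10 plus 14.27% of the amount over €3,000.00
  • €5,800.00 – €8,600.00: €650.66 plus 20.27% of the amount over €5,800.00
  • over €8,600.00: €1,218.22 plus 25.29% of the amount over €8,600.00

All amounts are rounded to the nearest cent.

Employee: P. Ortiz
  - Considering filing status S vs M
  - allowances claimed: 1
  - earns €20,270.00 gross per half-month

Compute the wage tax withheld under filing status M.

€4,118.98

Wage Tax (M): taxable = €20,270.00 − 1×€200.00 = €20,070.00
  €1,218.22 + 25.29% × (€20,070.00 − €8,600.00) = €1,218.22 + 25.29% × €11,470.00 = €4,118.98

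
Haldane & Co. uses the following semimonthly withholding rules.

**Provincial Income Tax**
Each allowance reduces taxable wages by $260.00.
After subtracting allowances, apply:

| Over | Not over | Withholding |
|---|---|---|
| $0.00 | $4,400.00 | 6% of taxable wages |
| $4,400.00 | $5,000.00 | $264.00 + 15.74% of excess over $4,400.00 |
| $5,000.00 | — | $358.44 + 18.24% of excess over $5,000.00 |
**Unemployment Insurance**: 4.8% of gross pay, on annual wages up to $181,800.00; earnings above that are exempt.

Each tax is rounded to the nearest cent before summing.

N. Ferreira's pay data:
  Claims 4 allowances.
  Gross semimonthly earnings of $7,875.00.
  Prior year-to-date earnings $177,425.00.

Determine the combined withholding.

Provincial Income Tax: taxable = $7,875.00 − 4×$260.00 = $6,835.00
  $358.44 + 18.24% × ($6,835.00 − $5,000.00) = $358.44 + 18.24% × $1,835.00 = $693.14
Unemployment Insurance: cap $181,800.00 − YTD $177,425.00 = $4,375.00 subject; 4.8% × $4,375.00 = $210.00
Total: $693.14 + $210.00 = $903.14

$903.14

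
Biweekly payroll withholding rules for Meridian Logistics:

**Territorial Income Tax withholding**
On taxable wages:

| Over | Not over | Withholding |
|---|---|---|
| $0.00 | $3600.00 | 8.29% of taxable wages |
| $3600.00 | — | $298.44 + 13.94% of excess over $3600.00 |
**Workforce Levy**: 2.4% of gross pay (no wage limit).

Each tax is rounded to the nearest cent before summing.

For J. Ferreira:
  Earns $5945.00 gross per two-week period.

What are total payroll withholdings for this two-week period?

$768.01

Territorial Income Tax: taxable = $5945.00
  $298.44 + 13.94% × ($5945.00 − $3600.00) = $298.44 + 13.94% × $2345.00 = $625.33
Workforce Levy: 2.4% × $5945.00 = $142.68
Total: $625.33 + $142.68 = $768.01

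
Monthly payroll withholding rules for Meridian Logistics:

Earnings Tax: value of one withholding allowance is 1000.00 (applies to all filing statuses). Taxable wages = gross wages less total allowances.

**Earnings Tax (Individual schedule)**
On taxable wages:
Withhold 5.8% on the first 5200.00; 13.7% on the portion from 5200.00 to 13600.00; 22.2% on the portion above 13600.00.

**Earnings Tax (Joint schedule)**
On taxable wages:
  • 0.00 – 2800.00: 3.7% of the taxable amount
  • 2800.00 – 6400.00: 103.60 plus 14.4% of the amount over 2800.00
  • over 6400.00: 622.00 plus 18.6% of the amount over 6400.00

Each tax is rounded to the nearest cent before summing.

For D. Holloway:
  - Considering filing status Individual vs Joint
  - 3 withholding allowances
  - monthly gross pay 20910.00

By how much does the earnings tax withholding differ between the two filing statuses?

Earnings Tax (Individual): taxable = 20910.00 − 3×1000.00 = 17910.00
  1452.40 + 22.2% × (17910.00 − 13600.00) = 1452.40 + 22.2% × 4310.00 = 2409.22
Earnings Tax (Joint): taxable = 20910.00 − 3×1000.00 = 17910.00
  622.00 + 18.6% × (17910.00 − 6400.00) = 622.00 + 18.6% × 11510.00 = 2762.86
Difference: |2409.22 − 2762.86| = 353.64 (higher under Joint)

353.64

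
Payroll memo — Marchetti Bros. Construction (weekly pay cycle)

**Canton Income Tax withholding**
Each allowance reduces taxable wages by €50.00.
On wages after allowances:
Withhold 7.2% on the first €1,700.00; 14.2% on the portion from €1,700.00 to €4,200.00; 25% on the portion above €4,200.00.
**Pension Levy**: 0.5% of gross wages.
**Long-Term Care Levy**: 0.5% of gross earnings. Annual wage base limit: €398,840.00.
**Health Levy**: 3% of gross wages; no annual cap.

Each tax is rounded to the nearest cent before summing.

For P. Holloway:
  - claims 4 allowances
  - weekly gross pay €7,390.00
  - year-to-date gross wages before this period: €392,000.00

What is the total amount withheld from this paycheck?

Canton Income Tax: taxable = €7,390.00 − 4×€50.00 = €7,190.00
  €477.40 + 25% × (€7,190.00 − €4,200.00) = €477.40 + 25% × €2,990.00 = €1,224.90
Pension Levy: 0.5% × €7,390.00 = €36.95
Long-Term Care Levy: cap €398,840.00 − YTD €392,000.00 = €6,840.00 subject; 0.5% × €6,840.00 = €34.20
Health Levy: 3% × €7,390.00 = €221.70
Total: €1,224.90 + €36.95 + €34.20 + €221.70 = €1,517.75

€1,517.75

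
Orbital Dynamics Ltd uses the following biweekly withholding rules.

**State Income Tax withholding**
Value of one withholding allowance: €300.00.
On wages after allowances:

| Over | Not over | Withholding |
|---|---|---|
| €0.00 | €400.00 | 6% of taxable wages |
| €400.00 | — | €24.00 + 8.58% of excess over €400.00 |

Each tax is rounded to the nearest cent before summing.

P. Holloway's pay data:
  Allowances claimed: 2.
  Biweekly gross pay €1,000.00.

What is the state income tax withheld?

State Income Tax: taxable = €1,000.00 − 2×€300.00 = €400.00
  6% × €400.00 = €24.00

€24.00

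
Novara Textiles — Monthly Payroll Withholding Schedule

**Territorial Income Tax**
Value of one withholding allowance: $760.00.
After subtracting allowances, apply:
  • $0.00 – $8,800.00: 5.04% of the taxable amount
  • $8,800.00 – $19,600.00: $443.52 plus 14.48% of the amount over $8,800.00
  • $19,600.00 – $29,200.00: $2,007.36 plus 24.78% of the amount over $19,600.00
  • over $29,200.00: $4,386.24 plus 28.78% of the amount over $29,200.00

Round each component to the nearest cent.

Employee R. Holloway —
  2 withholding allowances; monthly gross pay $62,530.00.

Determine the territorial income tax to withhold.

Territorial Income Tax: taxable = $62,530.00 − 2×$760.00 = $61,010.00
  $4,386.24 + 28.78% × ($61,010.00 − $29,200.00) = $4,386.24 + 28.78% × $31,810.00 = $13,541.16

$13,541.16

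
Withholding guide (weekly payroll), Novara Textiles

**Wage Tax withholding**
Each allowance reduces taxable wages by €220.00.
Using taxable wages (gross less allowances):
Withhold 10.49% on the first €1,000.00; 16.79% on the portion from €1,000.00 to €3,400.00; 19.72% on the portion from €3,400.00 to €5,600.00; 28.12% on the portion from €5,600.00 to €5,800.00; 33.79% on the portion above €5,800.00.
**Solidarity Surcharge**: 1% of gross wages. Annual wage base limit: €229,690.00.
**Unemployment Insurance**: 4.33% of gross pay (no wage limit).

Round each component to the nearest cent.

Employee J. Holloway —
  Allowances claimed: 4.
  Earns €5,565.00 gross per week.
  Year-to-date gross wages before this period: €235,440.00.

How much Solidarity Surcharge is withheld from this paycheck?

€0.00

Solidarity Surcharge: YTD €235,440.00 ≥ cap €229,690.00 → €0.00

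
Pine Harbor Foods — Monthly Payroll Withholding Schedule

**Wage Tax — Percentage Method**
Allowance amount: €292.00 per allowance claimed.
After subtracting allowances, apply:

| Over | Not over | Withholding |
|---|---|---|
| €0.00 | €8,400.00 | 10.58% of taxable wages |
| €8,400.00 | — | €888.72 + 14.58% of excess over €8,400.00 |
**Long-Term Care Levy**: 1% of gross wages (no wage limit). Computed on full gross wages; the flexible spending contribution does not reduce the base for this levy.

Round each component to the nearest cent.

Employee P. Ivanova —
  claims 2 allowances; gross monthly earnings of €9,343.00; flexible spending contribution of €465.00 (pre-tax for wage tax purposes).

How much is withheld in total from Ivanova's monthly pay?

€970.94

Wage Tax: taxable = €9,343.00 − €465.00 − 2×€292.00 = €8,294.00
  10.58% × €8,294.00 = €877.51
Long-Term Care Levy: 1% × €9,343.00 = €93.43
Total: €877.51 + €93.43 = €970.94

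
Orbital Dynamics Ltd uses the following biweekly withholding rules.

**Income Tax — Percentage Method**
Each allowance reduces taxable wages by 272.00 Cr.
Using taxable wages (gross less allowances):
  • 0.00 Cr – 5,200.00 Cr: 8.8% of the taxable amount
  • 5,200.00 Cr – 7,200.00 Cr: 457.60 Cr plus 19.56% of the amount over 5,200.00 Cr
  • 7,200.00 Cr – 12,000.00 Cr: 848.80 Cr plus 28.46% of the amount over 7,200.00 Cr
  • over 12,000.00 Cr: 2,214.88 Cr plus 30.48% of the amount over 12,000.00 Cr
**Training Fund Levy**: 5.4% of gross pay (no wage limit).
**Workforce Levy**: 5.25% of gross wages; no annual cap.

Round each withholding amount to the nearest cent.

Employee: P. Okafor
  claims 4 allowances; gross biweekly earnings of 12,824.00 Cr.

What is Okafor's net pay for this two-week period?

Income Tax: taxable = 12,824.00 Cr − 4×272.00 Cr = 11,736.00 Cr
  848.80 Cr + 28.46% × (11,736.00 Cr − 7,200.00 Cr) = 848.80 Cr + 28.46% × 4,536.00 Cr = 2,139.75 Cr
Training Fund Levy: 5.4% × 12,824.00 Cr = 692.50 Cr
Workforce Levy: 5.25% × 12,824.00 Cr = 673.26 Cr
Total withheld: 2,139.75 Cr + 692.50 Cr + 673.26 Cr = 3,505.51 Cr
Net pay: 12,824.00 Cr − 3,505.51 Cr = 9,318.49 Cr

9,318.49 Cr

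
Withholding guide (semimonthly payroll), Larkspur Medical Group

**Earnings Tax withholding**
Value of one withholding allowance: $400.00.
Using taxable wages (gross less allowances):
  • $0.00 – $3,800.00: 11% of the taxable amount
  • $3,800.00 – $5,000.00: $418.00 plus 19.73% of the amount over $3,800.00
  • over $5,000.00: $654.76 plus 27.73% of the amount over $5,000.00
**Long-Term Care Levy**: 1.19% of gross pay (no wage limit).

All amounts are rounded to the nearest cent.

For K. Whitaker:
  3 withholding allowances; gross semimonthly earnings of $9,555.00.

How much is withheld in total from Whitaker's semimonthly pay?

$1,698.80

Earnings Tax: taxable = $9,555.00 − 3×$400.00 = $8,355.00
  $654.76 + 27.73% × ($8,355.00 − $5,000.00) = $654.76 + 27.73% × $3,355.00 = $1,585.10
Long-Term Care Levy: 1.19% × $9,555.00 = $113.70
Total: $1,585.10 + $113.70 = $1,698.80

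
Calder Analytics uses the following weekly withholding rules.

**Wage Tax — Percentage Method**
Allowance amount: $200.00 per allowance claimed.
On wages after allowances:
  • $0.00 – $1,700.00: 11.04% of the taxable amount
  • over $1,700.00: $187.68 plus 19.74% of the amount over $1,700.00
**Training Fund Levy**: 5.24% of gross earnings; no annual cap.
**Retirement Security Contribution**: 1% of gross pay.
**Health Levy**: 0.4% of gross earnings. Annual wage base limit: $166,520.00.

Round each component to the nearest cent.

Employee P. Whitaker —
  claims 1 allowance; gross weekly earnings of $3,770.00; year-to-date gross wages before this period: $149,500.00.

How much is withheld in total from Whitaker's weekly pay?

$807.15

Wage Tax: taxable = $3,770.00 − 1×$200.00 = $3,570.00
  $187.68 + 19.74% × ($3,570.00 − $1,700.00) = $187.68 + 19.74% × $1,870.00 = $556.82
Training Fund Levy: 5.24% × $3,770.00 = $197.55
Retirement Security Contribution: 1% × $3,770.00 = $37.70
Health Levy: 0.4% × $3,770.00 = $15.08
Total: $556.82 + $197.55 + $37.70 + $15.08 = $807.15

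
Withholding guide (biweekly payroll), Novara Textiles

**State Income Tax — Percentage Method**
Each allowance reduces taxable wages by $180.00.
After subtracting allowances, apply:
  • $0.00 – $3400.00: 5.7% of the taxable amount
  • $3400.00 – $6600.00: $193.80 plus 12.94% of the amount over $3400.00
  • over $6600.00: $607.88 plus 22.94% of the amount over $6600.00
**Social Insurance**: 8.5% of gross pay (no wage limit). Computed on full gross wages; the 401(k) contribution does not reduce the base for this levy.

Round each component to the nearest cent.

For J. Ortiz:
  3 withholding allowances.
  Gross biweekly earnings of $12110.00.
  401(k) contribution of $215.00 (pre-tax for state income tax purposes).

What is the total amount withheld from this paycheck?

State Income Tax: taxable = $12110.00 − $215.00 − 3×$180.00 = $11355.00
  $607.88 + 22.94% × ($11355.00 − $6600.00) = $607.88 + 22.94% × $4755.00 = $1698.68
Social Insurance: 8.5% × $12110.00 = $1029.35
Total: $1698.68 + $1029.35 = $2728.03

$2728.03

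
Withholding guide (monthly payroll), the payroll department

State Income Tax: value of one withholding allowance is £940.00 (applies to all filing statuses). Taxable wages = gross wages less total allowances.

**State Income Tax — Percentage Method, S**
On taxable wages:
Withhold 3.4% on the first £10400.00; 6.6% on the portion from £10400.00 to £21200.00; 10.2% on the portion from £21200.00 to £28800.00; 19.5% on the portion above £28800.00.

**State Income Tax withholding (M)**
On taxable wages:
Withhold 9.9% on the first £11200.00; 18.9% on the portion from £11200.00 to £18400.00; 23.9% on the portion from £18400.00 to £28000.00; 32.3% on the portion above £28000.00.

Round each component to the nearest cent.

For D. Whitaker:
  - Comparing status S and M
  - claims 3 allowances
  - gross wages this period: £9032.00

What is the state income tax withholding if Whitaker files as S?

£211.21

State Income Tax (S): taxable = £9032.00 − 3×£940.00 = £6212.00
  3.4% × £6212.00 = £211.21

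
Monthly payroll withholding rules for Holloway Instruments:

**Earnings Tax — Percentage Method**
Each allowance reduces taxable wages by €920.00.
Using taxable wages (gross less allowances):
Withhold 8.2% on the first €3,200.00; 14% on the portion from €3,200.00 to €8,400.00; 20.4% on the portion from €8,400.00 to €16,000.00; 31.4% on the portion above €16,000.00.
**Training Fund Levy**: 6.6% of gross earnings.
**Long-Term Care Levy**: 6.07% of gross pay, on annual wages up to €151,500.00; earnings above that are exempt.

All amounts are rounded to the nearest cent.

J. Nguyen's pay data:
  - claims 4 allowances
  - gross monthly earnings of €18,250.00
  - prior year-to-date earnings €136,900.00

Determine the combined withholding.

Earnings Tax: taxable = €18,250.00 − 4×€920.00 = €14,570.00
  €990.40 + 20.4% × (€14,570.00 − €8,400.00) = €990.40 + 20.4% × €6,170.00 = €2,249.08
Training Fund Levy: 6.6% × €18,250.00 = €1,204.50
Long-Term Care Levy: cap €151,500.00 − YTD €136,900.00 = €14,600.00 subject; 6.07% × €14,600.00 = €886.22
Total: €2,249.08 + €1,204.50 + €886.22 = €4,339.80

€4,339.80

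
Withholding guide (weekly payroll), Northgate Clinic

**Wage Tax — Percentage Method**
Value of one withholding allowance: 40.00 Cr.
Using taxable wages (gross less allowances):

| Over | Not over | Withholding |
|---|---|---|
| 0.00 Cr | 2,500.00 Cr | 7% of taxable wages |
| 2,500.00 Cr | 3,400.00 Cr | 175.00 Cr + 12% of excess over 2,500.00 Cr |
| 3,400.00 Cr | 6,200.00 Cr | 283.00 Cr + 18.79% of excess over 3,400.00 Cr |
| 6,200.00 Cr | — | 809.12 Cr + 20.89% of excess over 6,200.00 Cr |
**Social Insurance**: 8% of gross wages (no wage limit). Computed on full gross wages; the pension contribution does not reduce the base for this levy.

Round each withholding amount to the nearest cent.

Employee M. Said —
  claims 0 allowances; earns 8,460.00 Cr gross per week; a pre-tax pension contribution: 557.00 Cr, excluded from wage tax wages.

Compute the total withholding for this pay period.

1,841.68 Cr

Wage Tax: taxable = 8,460.00 Cr − 557.00 Cr = 7,903.00 Cr
  809.12 Cr + 20.89% × (7,903.00 Cr − 6,200.00 Cr) = 809.12 Cr + 20.89% × 1,703.00 Cr = 1,164.88 Cr
Social Insurance: 8% × 8,460.00 Cr = 676.80 Cr
Total: 1,164.88 Cr + 676.80 Cr = 1,841.68 Cr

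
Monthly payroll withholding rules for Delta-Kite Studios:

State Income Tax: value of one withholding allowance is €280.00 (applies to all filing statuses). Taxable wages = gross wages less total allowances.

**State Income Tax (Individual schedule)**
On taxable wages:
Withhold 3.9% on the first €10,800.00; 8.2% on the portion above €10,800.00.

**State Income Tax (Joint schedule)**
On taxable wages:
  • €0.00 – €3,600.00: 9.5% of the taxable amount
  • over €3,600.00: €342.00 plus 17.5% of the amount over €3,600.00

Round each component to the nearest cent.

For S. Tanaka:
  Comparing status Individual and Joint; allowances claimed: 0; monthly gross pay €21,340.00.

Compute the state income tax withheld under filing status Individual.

State Income Tax (Individual): taxable = €21,340.00
  €421.20 + 8.2% × (€21,340.00 − €10,800.00) = €421.20 + 8.2% × €10,540.00 = €1,285.48

€1,285.48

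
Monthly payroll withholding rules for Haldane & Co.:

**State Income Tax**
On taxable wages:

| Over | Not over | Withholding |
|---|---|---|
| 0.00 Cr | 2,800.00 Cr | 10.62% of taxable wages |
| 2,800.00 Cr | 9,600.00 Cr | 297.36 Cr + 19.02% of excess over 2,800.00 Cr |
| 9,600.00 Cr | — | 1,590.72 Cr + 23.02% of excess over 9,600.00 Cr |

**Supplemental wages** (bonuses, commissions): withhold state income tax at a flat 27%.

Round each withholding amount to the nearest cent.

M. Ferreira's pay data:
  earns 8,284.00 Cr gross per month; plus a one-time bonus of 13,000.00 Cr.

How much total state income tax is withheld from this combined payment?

4,850.42 Cr

State Income Tax: taxable = 8,284.00 Cr
  297.36 Cr + 19.02% × (8,284.00 Cr − 2,800.00 Cr) = 297.36 Cr + 19.02% × 5,484.00 Cr = 1,340.42 Cr
Supplemental (27% flat on bonus): 27% × 13,000.00 Cr = 3,510.00 Cr
Total state income tax: 1,340.42 Cr + 3,510.00 Cr = 4,850.42 Cr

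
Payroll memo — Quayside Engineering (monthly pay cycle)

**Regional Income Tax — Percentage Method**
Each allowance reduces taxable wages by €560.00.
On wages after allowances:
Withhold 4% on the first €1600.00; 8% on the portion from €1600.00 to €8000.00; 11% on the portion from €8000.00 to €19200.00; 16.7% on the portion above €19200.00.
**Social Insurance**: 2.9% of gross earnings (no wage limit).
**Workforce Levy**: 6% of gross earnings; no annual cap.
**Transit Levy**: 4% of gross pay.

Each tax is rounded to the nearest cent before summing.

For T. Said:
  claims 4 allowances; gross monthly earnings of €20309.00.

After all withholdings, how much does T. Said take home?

€16005.55

Regional Income Tax: taxable = €20309.00 − 4×€560.00 = €18069.00
  €576.00 + 11% × (€18069.00 − €8000.00) = €576.00 + 11% × €10069.00 = €1683.59
Social Insurance: 2.9% × €20309.00 = €588.96
Workforce Levy: 6% × €20309.00 = €1218.54
Transit Levy: 4% × €20309.00 = €812.36
Total withheld: €1683.59 + €588.96 + €1218.54 + €812.36 = €4303.45
Net pay: €20309.00 − €4303.45 = €16005.55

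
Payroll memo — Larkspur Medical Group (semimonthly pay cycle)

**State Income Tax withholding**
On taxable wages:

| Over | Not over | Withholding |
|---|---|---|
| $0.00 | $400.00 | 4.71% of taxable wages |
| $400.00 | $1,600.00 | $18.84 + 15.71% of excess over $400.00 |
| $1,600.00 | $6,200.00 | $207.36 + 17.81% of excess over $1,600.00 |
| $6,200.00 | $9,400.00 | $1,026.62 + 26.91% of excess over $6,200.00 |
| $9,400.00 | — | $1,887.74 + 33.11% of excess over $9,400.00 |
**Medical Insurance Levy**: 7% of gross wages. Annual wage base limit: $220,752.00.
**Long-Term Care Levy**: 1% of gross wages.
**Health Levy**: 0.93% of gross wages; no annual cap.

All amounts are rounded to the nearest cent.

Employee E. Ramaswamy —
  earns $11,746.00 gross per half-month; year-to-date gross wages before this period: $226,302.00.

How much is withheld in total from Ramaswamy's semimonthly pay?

State Income Tax: taxable = $11,746.00
  $1,887.74 + 33.11% × ($11,746.00 − $9,400.00) = $1,887.74 + 33.11% × $2,346.00 = $2,664.50
Medical Insurance Levy: YTD $226,302.00 ≥ cap $220,752.00 → $0.00
Long-Term Care Levy: 1% × $11,746.00 = $117.46
Health Levy: 0.93% × $11,746.00 = $109.24
Total: $2,664.50 + $0.00 + $117.46 + $109.24 = $2,891.20

$2,891.20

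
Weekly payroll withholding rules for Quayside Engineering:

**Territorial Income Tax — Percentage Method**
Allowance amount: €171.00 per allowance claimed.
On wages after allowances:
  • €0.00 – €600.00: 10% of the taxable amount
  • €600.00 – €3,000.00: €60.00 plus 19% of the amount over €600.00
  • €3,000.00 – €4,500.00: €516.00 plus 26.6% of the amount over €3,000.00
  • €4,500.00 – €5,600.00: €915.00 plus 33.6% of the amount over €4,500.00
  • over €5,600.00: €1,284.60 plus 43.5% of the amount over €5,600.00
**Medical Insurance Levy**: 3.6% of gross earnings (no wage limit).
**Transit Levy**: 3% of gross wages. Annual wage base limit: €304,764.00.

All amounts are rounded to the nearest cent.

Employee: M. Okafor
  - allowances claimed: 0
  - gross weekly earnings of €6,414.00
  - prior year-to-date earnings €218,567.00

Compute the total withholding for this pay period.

Territorial Income Tax: taxable = €6,414.00
  €1,284.60 + 43.5% × (€6,414.00 − €5,600.00) = €1,284.60 + 43.5% × €814.00 = €1,638.69
Medical Insurance Levy: 3.6% × €6,414.00 = €230.90
Transit Levy: 3% × €6,414.00 = €192.42
Total: €1,638.69 + €230.90 + €192.42 = €2,062.01

€2,062.01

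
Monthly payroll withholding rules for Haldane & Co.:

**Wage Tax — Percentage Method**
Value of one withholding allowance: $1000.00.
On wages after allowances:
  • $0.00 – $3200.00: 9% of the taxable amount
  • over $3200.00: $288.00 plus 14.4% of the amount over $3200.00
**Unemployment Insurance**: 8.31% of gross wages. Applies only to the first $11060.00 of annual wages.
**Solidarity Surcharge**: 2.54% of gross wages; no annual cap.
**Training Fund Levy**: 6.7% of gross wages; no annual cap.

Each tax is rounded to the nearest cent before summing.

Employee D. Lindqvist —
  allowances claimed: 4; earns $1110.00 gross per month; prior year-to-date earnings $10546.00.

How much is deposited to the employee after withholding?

$964.73

Wage Tax: taxable = $1110.00 − 4×$1000.00 = $-2890.00
  Taxable ≤ 0 → $0.00
Unemployment Insurance: cap $11060.00 − YTD $10546.00 = $514.00 subject; 8.31% × $514.00 = $42.71
Solidarity Surcharge: 2.54% × $1110.00 = $28.19
Training Fund Levy: 6.7% × $1110.00 = $74.37
Total withheld: $0.00 + $42.71 + $28.19 + $74.37 = $145.27
Net pay: $1110.00 − $145.27 = $964.73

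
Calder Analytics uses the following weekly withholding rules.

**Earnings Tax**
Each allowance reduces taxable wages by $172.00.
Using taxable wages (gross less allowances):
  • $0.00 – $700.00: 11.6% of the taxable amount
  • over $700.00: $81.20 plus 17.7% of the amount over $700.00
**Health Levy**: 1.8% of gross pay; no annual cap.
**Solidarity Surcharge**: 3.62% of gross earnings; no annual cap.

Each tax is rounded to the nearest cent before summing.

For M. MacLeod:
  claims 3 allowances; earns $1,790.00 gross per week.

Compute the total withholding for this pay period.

$279.82

Earnings Tax: taxable = $1,790.00 − 3×$172.00 = $1,274.00
  $81.20 + 17.7% × ($1,274.00 − $700.00) = $81.20 + 17.7% × $574.00 = $182.80
Health Levy: 1.8% × $1,790.00 = $32.22
Solidarity Surcharge: 3.62% × $1,790.00 = $64.80
Total: $182.80 + $32.22 + $64.80 = $279.82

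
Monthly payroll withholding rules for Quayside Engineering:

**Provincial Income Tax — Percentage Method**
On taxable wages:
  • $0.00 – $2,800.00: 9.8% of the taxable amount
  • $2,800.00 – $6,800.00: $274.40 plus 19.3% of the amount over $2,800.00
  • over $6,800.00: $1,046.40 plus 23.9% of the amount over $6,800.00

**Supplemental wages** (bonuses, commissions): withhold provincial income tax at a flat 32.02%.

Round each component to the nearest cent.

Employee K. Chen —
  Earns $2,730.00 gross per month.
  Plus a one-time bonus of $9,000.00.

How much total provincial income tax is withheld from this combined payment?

$3,149.34

Provincial Income Tax: taxable = $2,730.00
  9.8% × $2,730.00 = $267.54
Supplemental (32.02% flat on bonus): 32.02% × $9,000.00 = $2,881.80
Total provincial income tax: $267.54 + $2,881.80 = $3,149.34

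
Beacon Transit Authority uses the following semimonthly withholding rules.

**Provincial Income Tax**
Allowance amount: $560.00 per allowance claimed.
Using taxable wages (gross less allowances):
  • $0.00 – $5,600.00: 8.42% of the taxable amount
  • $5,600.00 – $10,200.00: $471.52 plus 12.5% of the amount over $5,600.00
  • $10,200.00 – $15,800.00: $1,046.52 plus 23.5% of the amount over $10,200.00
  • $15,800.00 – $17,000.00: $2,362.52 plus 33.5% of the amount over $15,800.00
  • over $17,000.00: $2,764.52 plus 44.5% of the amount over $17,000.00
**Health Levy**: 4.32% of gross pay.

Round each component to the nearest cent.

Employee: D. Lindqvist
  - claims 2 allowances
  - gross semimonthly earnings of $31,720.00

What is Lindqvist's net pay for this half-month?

Provincial Income Tax: taxable = $31,720.00 − 2×$560.00 = $30,600.00
  $2,764.52 + 44.5% × ($30,600.00 − $17,000.00) = $2,764.52 + 44.5% × $13,600.00 = $8,816.52
Health Levy: 4.32% × $31,720.00 = $1,370.30
Total withheld: $8,816.52 + $1,370.30 = $10,186.82
Net pay: $31,720.00 − $10,186.82 = $21,533.18

$21,533.18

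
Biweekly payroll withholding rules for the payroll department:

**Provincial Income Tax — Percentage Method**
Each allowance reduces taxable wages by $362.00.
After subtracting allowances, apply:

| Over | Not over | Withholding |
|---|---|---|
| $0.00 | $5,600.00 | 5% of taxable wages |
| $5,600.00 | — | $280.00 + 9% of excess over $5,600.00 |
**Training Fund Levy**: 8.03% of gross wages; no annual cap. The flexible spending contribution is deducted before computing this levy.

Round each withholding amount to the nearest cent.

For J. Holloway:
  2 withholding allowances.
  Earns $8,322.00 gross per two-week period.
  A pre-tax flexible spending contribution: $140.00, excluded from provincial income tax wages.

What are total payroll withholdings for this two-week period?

Provincial Income Tax: taxable = $8,322.00 − $140.00 − 2×$362.00 = $7,458.00
  $280.00 + 9% × ($7,458.00 − $5,600.00) = $280.00 + 9% × $1,858.00 = $447.22
Training Fund Levy: 8.03% × $8,182.00 = $657.01
Total: $447.22 + $657.01 = $1,104.23

$1,104.23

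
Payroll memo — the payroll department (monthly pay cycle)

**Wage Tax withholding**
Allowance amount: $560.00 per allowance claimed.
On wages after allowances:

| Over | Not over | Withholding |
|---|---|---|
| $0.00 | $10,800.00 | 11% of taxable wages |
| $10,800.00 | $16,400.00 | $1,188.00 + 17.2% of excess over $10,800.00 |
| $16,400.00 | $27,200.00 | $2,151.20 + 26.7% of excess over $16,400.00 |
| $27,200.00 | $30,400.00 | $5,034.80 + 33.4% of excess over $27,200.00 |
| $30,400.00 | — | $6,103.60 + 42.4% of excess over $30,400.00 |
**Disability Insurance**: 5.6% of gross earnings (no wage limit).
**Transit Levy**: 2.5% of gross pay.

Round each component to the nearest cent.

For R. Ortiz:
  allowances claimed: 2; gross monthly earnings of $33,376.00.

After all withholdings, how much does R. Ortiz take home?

Wage Tax: taxable = $33,376.00 − 2×$560.00 = $32,256.00
  $6,103.60 + 42.4% × ($32,256.00 − $30,400.00) = $6,103.60 + 42.4% × $1,856.00 = $6,890.54
Disability Insurance: 5.6% × $33,376.00 = $1,869.06
Transit Levy: 2.5% × $33,376.00 = $834.40
Total withheld: $6,890.54 + $1,869.06 + $834.40 = $9,594.00
Net pay: $33,376.00 − $9,594.00 = $23,782.00

$23,782.00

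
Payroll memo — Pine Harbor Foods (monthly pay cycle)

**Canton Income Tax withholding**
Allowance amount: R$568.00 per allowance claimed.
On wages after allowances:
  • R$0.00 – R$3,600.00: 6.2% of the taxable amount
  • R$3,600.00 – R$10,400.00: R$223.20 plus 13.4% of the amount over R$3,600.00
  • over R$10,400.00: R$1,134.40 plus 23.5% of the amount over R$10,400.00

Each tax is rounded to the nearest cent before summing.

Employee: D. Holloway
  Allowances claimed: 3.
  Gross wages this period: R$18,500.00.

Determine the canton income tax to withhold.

Canton Income Tax: taxable = R$18,500.00 − 3×R$568.00 = R$16,796.00
  R$1,134.40 + 23.5% × (R$16,796.00 − R$10,400.00) = R$1,134.40 + 23.5% × R$6,396.00 = R$2,637.46

R$2,637.46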